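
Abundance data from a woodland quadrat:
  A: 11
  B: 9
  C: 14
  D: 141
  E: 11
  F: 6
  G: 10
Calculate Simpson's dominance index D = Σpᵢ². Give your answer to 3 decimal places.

Total N = 11+9+14+141+11+6+10 = 202, so the proportions are 0.05446, 0.04455, 0.06931, 0.69802, 0.05446, 0.0297, 0.0495 (working shown to 5 dp, full precision carried).
D = 0.05446² + 0.04455² + 0.06931² + 0.69802² + 0.05446² + 0.0297² + 0.0495² = 0.00297 + 0.00199 + 0.00480 + 0.48723 + 0.00297 + 0.00088 + 0.00245 = 0.50328.
To 3 decimal places, D = 0.503.

0.503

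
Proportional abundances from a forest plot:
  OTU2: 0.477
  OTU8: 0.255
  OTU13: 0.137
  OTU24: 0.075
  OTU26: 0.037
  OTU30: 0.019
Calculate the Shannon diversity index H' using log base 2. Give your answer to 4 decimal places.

Each pᵢ log₂ pᵢ term (working shown to 6 dp, full precision carried): 0.477×(-1.067939)=-0.509407, 0.255×(-1.971431)=-0.502715, 0.137×(-2.867752)=-0.392882, 0.075×(-3.736966)=-0.280272, 0.037×(-4.756331)=-0.175984, 0.019×(-5.717857)=-0.108639.
Sum = -1.969900, so H' = 1.9699.

1.9699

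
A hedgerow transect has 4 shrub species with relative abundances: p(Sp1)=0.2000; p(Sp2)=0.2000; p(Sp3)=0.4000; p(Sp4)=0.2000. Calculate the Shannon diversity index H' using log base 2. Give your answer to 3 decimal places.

Each pᵢ log₂ pᵢ term (working shown to 5 dp, full precision carried): 0.2×(-2.32193)=-0.46439, 0.2×(-2.32193)=-0.46439, 0.4×(-1.32193)=-0.52877, 0.2×(-2.32193)=-0.46439.
Sum = -1.92193, so H' = 1.922.

1.922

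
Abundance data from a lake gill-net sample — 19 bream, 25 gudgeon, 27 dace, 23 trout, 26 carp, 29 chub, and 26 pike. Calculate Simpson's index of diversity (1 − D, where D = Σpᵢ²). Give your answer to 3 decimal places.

Total N = 19+25+27+23+26+29+26 = 175, so the proportions are 0.10857, 0.14286, 0.15429, 0.13143, 0.14857, 0.16571, 0.14857 (working shown to 5 dp, full precision carried).
D = 0.10857² + 0.14286² + 0.15429² + 0.13143² + 0.14857² + 0.16571² + 0.14857² = 0.01179 + 0.02041 + 0.02380 + 0.01727 + 0.02207 + 0.02746 + 0.02207 = 0.14488.
So 1 − D = 0.85512, i.e. 0.855 to 3 decimal places.

0.855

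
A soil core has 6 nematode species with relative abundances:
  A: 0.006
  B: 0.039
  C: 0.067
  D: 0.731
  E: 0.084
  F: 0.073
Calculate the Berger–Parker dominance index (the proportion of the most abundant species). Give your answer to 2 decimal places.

0.73

The largest proportion is 0.731, i.e. d = 0.73 to 2 decimal places.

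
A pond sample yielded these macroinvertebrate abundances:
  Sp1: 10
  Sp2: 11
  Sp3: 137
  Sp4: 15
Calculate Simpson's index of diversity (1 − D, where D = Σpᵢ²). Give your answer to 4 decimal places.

Total N = 10+11+137+15 = 173, so the proportions are 0.057803, 0.063584, 0.791908, 0.086705 (working shown to 6 dp, full precision carried).
D = 0.057803² + 0.063584² + 0.791908² + 0.086705² = 0.003341 + 0.004043 + 0.627118 + 0.007518 = 0.642019.
So 1 − D = 0.357981, i.e. 0.3580 to 4 decimal places.

0.3580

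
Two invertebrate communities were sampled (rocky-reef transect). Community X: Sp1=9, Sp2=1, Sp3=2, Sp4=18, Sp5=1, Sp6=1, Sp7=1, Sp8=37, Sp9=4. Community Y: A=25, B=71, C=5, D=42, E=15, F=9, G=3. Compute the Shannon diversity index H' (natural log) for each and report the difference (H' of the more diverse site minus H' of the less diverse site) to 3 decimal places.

Community X: N=74, proportions 0.12162, 0.01351, 0.02703, 0.24324, 0.01351, 0.01351, 0.01351, 0.5, 0.05405, giving H' = 1.43464 (working shown to 5 dp, full precision carried).
Community Y: N=170, proportions 0.14706, 0.41765, 0.02941, 0.24706, 0.08824, 0.05294, 0.01765, giving H' = 1.53672.
Difference = |1.43464 − 1.53672| = 0.10208, i.e. 0.102 to 3 decimal places.

0.102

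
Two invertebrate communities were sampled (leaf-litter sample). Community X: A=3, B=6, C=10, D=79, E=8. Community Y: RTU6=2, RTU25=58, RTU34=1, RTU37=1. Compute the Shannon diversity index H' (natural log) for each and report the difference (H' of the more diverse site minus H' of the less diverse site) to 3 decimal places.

Community X: N=106, proportions 0.0283, 0.0566, 0.09434, 0.74528, 0.07547, giving H' = 0.90029 (working shown to 5 dp, full precision carried).
Community Y: N=62, proportions 0.03226, 0.93548, 0.01613, 0.01613, giving H' = 0.30630.
Difference = |0.90029 − 0.30630| = 0.59399, i.e. 0.594 to 3 decimal places.

0.594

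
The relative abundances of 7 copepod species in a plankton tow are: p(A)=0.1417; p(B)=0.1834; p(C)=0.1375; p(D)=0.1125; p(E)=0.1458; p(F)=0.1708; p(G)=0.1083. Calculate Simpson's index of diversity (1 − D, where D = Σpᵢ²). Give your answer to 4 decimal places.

0.8526

D = 0.1417² + 0.1834² + 0.1375² + 0.1125² + 0.1458² + 0.1708² + 0.1083² = 0.020079 + 0.033636 + 0.018906 + 0.012656 + 0.021258 + 0.029173 + 0.011729 = 0.147436 (working shown to 6 dp, full precision carried).
So 1 − D = 0.852564, i.e. 0.8526 to 4 decimal places.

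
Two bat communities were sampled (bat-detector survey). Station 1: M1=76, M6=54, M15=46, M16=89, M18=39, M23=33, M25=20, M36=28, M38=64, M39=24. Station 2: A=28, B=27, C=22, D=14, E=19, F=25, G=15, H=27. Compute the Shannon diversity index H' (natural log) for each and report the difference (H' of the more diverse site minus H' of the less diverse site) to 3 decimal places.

Station 1: N=473, proportions 0.1606765, 0.1141649, 0.0972516, 0.1881607, 0.0824524, 0.0697674, 0.0422833, 0.0591966, 0.1353066, 0.05074, giving H' = 2.1970048 (working shown to 7 dp, full precision carried).
Station 2: N=177, proportions 0.1581921, 0.1525424, 0.1242938, 0.079096, 0.1073446, 0.1412429, 0.0847458, 0.1525424, giving H' = 2.0503664.
Difference = |2.1970048 − 2.0503664| = 0.1466384, i.e. 0.147 to 3 decimal places.

0.147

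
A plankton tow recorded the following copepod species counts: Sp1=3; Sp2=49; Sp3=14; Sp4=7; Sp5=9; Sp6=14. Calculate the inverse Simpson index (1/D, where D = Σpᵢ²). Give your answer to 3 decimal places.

3.143

Total N = 3+49+14+7+9+14 = 96, so the proportions are 0.03125, 0.510417, 0.145833, 0.072917, 0.09375, 0.145833 (working shown to 6 dp, full precision carried).
D = 0.03125² + 0.510417² + 0.145833² + 0.072917² + 0.09375² + 0.145833² = 0.000977 + 0.260525 + 0.021267 + 0.005317 + 0.008789 + 0.021267 = 0.318142.
So 1/D = 3.14325, i.e. 3.143 to 3 decimal places.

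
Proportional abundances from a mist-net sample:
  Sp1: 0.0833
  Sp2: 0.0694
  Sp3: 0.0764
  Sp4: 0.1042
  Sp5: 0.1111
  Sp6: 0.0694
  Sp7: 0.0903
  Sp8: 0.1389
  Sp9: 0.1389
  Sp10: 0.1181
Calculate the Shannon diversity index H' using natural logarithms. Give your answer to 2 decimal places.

Each pᵢ ln pᵢ term (working shown to 4 dp, full precision carried): 0.0833×(-2.4853)=-0.2070, 0.0694×(-2.6679)=-0.1852, 0.0764×(-2.5718)=-0.1965, 0.1042×(-2.2614)=-0.2356, 0.1111×(-2.1973)=-0.2441, 0.0694×(-2.6679)=-0.1852, 0.0903×(-2.4046)=-0.2171, 0.1389×(-1.9740)=-0.2742, 0.1389×(-1.9740)=-0.2742, 0.1181×(-2.1362)=-0.2523.
Sum = -2.2714, so H' = 2.27.

2.27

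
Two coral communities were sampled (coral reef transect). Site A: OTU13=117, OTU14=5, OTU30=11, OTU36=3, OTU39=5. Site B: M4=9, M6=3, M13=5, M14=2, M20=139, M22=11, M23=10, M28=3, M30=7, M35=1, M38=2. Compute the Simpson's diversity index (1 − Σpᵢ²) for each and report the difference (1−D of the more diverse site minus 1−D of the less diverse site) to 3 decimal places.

0.163

Site A: N=141, proportions 0.82979, 0.03546, 0.07801, 0.02128, 0.03546, giving 1−D = 0.30240 (working shown to 5 dp, full precision carried).
Site B: N=192, proportions 0.04688, 0.01562, 0.02604, 0.01042, 0.72396, 0.05729, 0.05208, 0.01562, 0.03646, 0.00521, 0.01042, giving 1−D = 0.46495.
Difference = |0.30240 − 0.46495| = 0.16255, i.e. 0.163 to 3 decimal places.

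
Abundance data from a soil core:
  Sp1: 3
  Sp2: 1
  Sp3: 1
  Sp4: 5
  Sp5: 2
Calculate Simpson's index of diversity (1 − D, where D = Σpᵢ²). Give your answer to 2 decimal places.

Total N = 3+1+1+5+2 = 12, so the proportions are 0.25, 0.0833, 0.0833, 0.4167, 0.1667 (working shown to 4 dp, full precision carried).
D = 0.25² + 0.0833² + 0.0833² + 0.4167² + 0.1667² = 0.0625 + 0.0069 + 0.0069 + 0.1736 + 0.0278 = 0.2778.
So 1 − D = 0.7222, i.e. 0.72 to 2 decimal places.

0.72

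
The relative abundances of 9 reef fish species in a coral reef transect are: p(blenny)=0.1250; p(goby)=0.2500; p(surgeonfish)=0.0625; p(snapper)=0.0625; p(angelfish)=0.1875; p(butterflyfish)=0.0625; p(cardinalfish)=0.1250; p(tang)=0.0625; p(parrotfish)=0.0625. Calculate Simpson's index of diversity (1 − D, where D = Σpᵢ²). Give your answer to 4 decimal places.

D = 0.125² + 0.25² + 0.0625² + 0.0625² + 0.1875² + 0.0625² + 0.125² + 0.0625² + 0.0625² = 0.015625 + 0.062500 + 0.003906 + 0.003906 + 0.035156 + 0.003906 + 0.015625 + 0.003906 + 0.003906 = 0.148438 (working shown to 6 dp, full precision carried).
So 1 − D = 0.851562, i.e. 0.8516 to 4 decimal places.

0.8516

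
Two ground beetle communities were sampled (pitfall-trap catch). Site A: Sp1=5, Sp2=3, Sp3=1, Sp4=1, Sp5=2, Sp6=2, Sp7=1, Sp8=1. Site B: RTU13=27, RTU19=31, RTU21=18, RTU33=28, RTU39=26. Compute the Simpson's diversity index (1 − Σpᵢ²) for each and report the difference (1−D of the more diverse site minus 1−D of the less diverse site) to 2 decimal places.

0.03

Site A: N=16, proportions 0.3125, 0.1875, 0.0625, 0.0625, 0.125, 0.125, 0.0625, 0.0625, giving 1−D = 0.8203 (working shown to 4 dp, full precision carried).
Site B: N=130, proportions 0.2077, 0.2385, 0.1385, 0.2154, 0.2, giving 1−D = 0.7944.
Difference = |0.8203 − 0.7944| = 0.0259, i.e. 0.03 to 2 decimal places.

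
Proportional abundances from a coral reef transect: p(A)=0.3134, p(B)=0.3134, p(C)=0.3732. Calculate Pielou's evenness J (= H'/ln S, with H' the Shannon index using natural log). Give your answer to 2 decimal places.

H' = −Σ pᵢ ln pᵢ = −((-0.3636) + (-0.3636) + (-0.3678)) = 1.0951 (working shown to 4 dp, full precision carried).
With S = 3 species, ln S = 1.0986, so J = 1.0951/1.0986 = 0.9968, i.e. 1.00 to 2 decimal places.

1.00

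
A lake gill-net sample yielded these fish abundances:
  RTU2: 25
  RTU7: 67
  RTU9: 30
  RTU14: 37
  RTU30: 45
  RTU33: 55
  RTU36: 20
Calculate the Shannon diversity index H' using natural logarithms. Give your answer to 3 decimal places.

Total N = 25+67+30+37+45+55+20 = 279, so the proportions are 0.08961, 0.24014, 0.10753, 0.13262, 0.16129, 0.19713, 0.07168 (working shown to 5 dp, full precision carried).
Each pᵢ ln pᵢ term: 0.08961×(-2.41234)=-0.21616, 0.24014×(-1.42652)=-0.34257, 0.10753×(-2.23001)=-0.23979, 0.13262×(-2.02029)=-0.26792, 0.16129×(-1.82455)=-0.29428, 0.19713×(-1.62388)=-0.32012, 0.07168×(-2.63548)=-0.18892.
Sum = -1.86976, so H' = 1.870.

1.870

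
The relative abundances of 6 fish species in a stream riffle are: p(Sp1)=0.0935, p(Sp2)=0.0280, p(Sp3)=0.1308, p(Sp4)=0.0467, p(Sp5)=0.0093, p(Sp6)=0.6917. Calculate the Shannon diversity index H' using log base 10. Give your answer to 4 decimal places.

0.4470

Each pᵢ log₁₀ pᵢ term (working shown to 6 dp, full precision carried): 0.0935×(-1.029188)=-0.096229, 0.028×(-1.552842)=-0.043480, 0.1308×(-0.883392)=-0.115548, 0.0467×(-1.330683)=-0.062143, 0.0093×(-2.031517)=-0.018893, 0.6917×(-0.160082)=-0.110729.
Sum = -0.447021, so H' = 0.4470.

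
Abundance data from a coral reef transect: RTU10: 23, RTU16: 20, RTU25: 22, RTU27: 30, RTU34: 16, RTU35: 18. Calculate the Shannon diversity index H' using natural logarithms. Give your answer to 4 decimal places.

Total N = 23+20+22+30+16+18 = 129, so the proportions are 0.178295, 0.155039, 0.170543, 0.232558, 0.124031, 0.139535 (working shown to 6 dp, full precision carried).
Each pᵢ ln pᵢ term: 0.178295×(-1.724318)=-0.307437, 0.155039×(-1.864080)=-0.289005, 0.170543×(-1.768770)=-0.301651, 0.232558×(-1.458615)=-0.339213, 0.124031×(-2.087224)=-0.258880, 0.139535×(-1.969441)=-0.274806.
Sum = -1.770991, so H' = 1.7710.

1.7710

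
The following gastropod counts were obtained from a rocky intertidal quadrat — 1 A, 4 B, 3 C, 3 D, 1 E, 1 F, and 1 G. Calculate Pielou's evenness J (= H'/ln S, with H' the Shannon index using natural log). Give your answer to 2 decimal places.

Total N = 1+4+3+3+1+1+1 = 14, so the proportions are 0.0714, 0.2857, 0.2143, 0.2143, 0.0714, 0.0714, 0.0714 (working shown to 4 dp, full precision carried).
H' = −Σ pᵢ ln pᵢ = −((-0.1885) + (-0.3579) + (-0.3301) + (-0.3301) + (-0.1885) + (-0.1885) + (-0.1885)) = 1.7721.
With S = 7 species, ln S = 1.9459, so J = 1.7721/1.9459 = 0.9107, i.e. 0.91 to 2 decimal places.

0.91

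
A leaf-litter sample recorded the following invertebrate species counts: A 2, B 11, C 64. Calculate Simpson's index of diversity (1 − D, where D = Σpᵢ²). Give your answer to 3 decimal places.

Total N = 2+11+64 = 77, so the proportions are 0.02597, 0.14286, 0.83117 (working shown to 5 dp, full precision carried).
D = 0.02597² + 0.14286² + 0.83117² = 0.00067 + 0.02041 + 0.69084 = 0.71192.
So 1 − D = 0.28808, i.e. 0.288 to 3 decimal places.

0.288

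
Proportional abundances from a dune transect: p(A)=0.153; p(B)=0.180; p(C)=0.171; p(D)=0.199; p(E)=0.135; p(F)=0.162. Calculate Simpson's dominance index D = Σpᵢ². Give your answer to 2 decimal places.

D = 0.153² + 0.18² + 0.171² + 0.199² + 0.135² + 0.162² = 0.0234 + 0.0324 + 0.0292 + 0.0396 + 0.0182 + 0.0262 = 0.1691 (working shown to 4 dp, full precision carried).
To 2 decimal places, D = 0.17.

0.17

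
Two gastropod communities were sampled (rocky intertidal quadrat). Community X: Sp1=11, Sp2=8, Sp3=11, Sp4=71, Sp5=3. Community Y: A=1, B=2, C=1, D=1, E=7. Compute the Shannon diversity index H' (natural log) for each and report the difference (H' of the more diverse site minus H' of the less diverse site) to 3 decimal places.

0.199

Community X: N=104, proportions 0.10577, 0.07692, 0.10577, 0.68269, 0.02885, giving H' = 1.03540 (working shown to 5 dp, full precision carried).
Community Y: N=12, proportions 0.08333, 0.16667, 0.08333, 0.08333, 0.58333, giving H' = 1.23427.
Difference = |1.03540 − 1.23427| = 0.19887, i.e. 0.199 to 3 decimal places.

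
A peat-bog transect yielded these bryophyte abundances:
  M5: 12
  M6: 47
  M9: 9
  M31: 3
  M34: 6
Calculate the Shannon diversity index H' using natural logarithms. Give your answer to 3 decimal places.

Total N = 12+47+9+3+6 = 77, so the proportions are 0.15584, 0.61039, 0.11688, 0.03896, 0.07792 (working shown to 5 dp, full precision carried).
Each pᵢ ln pᵢ term: 0.15584×(-1.85890)=-0.28970, 0.61039×(-0.49366)=-0.30132, 0.11688×(-2.14658)=-0.25090, 0.03896×(-3.24519)=-0.12644, 0.07792×(-2.55205)=-0.19886.
Sum = -1.16722, so H' = 1.167.

1.167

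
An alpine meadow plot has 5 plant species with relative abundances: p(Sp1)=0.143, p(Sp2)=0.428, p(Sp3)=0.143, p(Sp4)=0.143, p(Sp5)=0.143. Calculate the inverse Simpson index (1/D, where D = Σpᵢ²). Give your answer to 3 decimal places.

D = 0.143² + 0.428² + 0.143² + 0.143² + 0.143² = 0.0204490 + 0.1831840 + 0.0204490 + 0.0204490 + 0.0204490 = 0.2649800 (working shown to 7 dp, full precision carried).
So 1/D = 3.77387, i.e. 3.774 to 3 decimal places.

3.774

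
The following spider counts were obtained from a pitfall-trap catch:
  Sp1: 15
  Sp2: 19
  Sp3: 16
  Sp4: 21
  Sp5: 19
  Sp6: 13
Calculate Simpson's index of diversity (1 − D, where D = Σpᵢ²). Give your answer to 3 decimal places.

0.829

Total N = 15+19+16+21+19+13 = 103, so the proportions are 0.14563, 0.18447, 0.15534, 0.20388, 0.18447, 0.12621 (working shown to 5 dp, full precision carried).
D = 0.14563² + 0.18447² + 0.15534² + 0.20388² + 0.18447² + 0.12621² = 0.02121 + 0.03403 + 0.02413 + 0.04157 + 0.03403 + 0.01593 = 0.17089.
So 1 − D = 0.82911, i.e. 0.829 to 3 decimal places.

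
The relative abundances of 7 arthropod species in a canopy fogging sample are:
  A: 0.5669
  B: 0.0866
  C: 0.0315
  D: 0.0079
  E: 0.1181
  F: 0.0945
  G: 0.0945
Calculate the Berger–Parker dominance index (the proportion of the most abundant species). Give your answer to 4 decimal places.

0.5669

The largest proportion is 0.5669, i.e. d = 0.5669 to 4 decimal places.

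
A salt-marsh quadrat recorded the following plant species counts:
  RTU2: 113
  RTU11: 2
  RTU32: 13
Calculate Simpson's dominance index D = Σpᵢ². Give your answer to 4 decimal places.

0.7899

Total N = 113+2+13 = 128, so the proportions are 0.882812, 0.015625, 0.101562 (working shown to 6 dp, full precision carried).
D = 0.882812² + 0.015625² + 0.101562² = 0.779358 + 0.000244 + 0.010315 = 0.789917.
To 4 decimal places, D = 0.7899.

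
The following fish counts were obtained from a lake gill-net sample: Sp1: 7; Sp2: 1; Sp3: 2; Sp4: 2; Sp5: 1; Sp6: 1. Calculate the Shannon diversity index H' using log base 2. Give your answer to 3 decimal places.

Total N = 7+1+2+2+1+1 = 14, so the proportions are 0.5, 0.07143, 0.14286, 0.14286, 0.07143, 0.07143 (working shown to 5 dp, full precision carried).
Each pᵢ log₂ pᵢ term: 0.5×(-1.00000)=-0.50000, 0.07143×(-3.80735)=-0.27195, 0.14286×(-2.80735)=-0.40105, 0.14286×(-2.80735)=-0.40105, 0.07143×(-3.80735)=-0.27195, 0.07143×(-3.80735)=-0.27195.
Sum = -2.11796, so H' = 2.118.

2.118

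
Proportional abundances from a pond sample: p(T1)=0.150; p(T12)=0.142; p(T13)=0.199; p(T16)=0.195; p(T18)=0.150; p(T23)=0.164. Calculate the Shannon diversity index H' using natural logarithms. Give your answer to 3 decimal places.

Each pᵢ ln pᵢ term (working shown to 5 dp, full precision carried): 0.15×(-1.89712)=-0.28457, 0.142×(-1.95193)=-0.27717, 0.199×(-1.61445)=-0.32128, 0.195×(-1.63476)=-0.31878, 0.15×(-1.89712)=-0.28457, 0.164×(-1.80789)=-0.29649.
Sum = -1.78286, so H' = 1.783.

1.783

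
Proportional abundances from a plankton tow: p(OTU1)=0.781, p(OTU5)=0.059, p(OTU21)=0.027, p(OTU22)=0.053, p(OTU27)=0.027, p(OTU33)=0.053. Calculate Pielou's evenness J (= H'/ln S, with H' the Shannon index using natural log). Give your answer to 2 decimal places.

H' = −Σ pᵢ ln pᵢ = −((-0.1930) + (-0.1670) + (-0.0975) + (-0.1557) + (-0.0975) + (-0.1557)) = 0.8664 (working shown to 4 dp, full precision carried).
With S = 6 species, ln S = 1.7918, so J = 0.8664/1.7918 = 0.4836, i.e. 0.48 to 2 decimal places.

0.48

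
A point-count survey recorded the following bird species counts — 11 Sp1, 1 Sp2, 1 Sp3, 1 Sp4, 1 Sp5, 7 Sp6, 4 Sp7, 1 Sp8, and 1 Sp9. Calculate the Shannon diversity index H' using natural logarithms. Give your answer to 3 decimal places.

Total N = 11+1+1+1+1+7+4+1+1 = 28, so the proportions are 0.39286, 0.03571, 0.03571, 0.03571, 0.03571, 0.25, 0.14286, 0.03571, 0.03571 (working shown to 5 dp, full precision carried).
Each pᵢ ln pᵢ term: 0.39286×(-0.93431)=-0.36705, 0.03571×(-3.33220)=-0.11901, 0.03571×(-3.33220)=-0.11901, 0.03571×(-3.33220)=-0.11901, 0.03571×(-3.33220)=-0.11901, 0.25×(-1.38629)=-0.34657, 0.14286×(-1.94591)=-0.27799, 0.03571×(-3.33220)=-0.11901, 0.03571×(-3.33220)=-0.11901.
Sum = -1.70565, so H' = 1.706.

1.706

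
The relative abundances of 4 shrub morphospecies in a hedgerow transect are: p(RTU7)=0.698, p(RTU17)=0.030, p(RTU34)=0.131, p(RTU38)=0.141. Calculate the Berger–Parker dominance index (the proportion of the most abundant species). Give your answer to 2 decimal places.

The largest proportion is 0.698, i.e. d = 0.70 to 2 decimal places.

0.70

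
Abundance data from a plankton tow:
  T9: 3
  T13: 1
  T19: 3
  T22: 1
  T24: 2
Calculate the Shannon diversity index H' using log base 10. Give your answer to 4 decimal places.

0.6535

Total N = 3+1+3+1+2 = 10, so the proportions are 0.3, 0.1, 0.3, 0.1, 0.2 (working shown to 6 dp, full precision carried).
Each pᵢ log₁₀ pᵢ term: 0.3×(-0.522879)=-0.156864, 0.1×(-1.000000)=-0.100000, 0.3×(-0.522879)=-0.156864, 0.1×(-1.000000)=-0.100000, 0.2×(-0.698970)=-0.139794.
Sum = -0.653521, so H' = 0.6535.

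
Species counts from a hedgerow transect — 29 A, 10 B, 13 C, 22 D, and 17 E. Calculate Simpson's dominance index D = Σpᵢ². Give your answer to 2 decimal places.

Total N = 29+10+13+22+17 = 91, so the proportions are 0.3187, 0.1099, 0.1429, 0.2418, 0.1868 (working shown to 4 dp, full precision carried).
D = 0.3187² + 0.1099² + 0.1429² + 0.2418² + 0.1868² = 0.1016 + 0.0121 + 0.0204 + 0.0584 + 0.0349 = 0.2274.
To 2 decimal places, D = 0.23.

0.23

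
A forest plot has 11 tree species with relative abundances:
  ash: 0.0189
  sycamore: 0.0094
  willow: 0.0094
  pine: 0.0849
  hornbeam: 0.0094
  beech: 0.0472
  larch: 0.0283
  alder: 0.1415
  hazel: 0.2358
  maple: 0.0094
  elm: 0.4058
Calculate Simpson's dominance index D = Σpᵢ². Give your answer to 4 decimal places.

0.2512

D = 0.0189² + 0.0094² + 0.0094² + 0.0849² + 0.0094² + 0.0472² + 0.0283² + 0.1415² + 0.2358² + 0.0094² + 0.4058² = 0.000357 + 0.000088 + 0.000088 + 0.007208 + 0.000088 + 0.002228 + 0.000801 + 0.020022 + 0.055602 + 0.000088 + 0.164674 = 0.251245 (working shown to 6 dp, full precision carried).
To 4 decimal places, D = 0.2512.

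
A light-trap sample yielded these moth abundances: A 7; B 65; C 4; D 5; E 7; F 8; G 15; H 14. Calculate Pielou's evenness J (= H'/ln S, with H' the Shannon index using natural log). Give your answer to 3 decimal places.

0.759

Total N = 7+65+4+5+7+8+15+14 = 125, so the proportions are 0.056, 0.52, 0.032, 0.04, 0.056, 0.064, 0.12, 0.112 (working shown to 5 dp, full precision carried).
H' = −Σ pᵢ ln pᵢ = −((-0.16141) + (-0.34004) + (-0.11014) + (-0.12876) + (-0.16141) + (-0.17593) + (-0.25443) + (-0.24520)) = 1.57733.
With S = 8 species, ln S = 2.07944, so J = 1.57733/2.07944 = 0.75853, i.e. 0.759 to 3 decimal places.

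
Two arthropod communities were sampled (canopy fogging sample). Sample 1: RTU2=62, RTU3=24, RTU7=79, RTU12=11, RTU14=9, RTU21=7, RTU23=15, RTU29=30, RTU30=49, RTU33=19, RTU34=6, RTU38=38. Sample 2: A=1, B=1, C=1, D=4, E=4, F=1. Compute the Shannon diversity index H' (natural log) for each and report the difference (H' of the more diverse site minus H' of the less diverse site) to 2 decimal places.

Sample 1: N=349, proportions 0.1777, 0.0688, 0.2264, 0.0315, 0.0258, 0.0201, 0.043, 0.086, 0.1404, 0.0544, 0.0172, 0.1089, giving H' = 2.2006 (working shown to 4 dp, full precision carried).
Sample 2: N=12, proportions 0.0833, 0.0833, 0.0833, 0.3333, 0.3333, 0.0833, giving H' = 1.5607.
Difference = |2.2006 − 1.5607| = 0.6399, i.e. 0.64 to 2 decimal places.

0.64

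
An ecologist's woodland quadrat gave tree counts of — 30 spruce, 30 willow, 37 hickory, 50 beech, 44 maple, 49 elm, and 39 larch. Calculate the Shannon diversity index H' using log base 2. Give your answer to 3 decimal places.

Total N = 30+30+37+50+44+49+39 = 279, so the proportions are 0.10753, 0.10753, 0.13262, 0.17921, 0.15771, 0.17563, 0.13978 (working shown to 5 dp, full precision carried).
Each pᵢ log₂ pᵢ term: 0.10753×(-3.21723)=-0.34594, 0.10753×(-3.21723)=-0.34594, 0.13262×(-2.91467)=-0.38653, 0.17921×(-2.48027)=-0.44449, 0.15771×(-2.66469)=-0.42024, 0.17563×(-2.50941)=-0.44072, 0.13978×(-2.83872)=-0.39681.
Sum = -2.78067, so H' = 2.781.

2.781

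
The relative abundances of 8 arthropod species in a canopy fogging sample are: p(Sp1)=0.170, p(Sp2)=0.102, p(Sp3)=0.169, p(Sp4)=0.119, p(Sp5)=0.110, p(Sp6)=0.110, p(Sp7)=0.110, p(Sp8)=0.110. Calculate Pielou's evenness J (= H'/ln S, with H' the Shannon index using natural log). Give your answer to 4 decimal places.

0.9902

H' = −Σ pᵢ ln pᵢ = −((-0.301233) + (-0.232844) + (-0.300458) + (-0.253307) + (-0.242800) + (-0.242800) + (-0.242800) + (-0.242800)) = 2.059042 (working shown to 6 dp, full precision carried).
With S = 8 species, ln S = 2.079442, so J = 2.059042/2.079442 = 0.990190, i.e. 0.9902 to 4 decimal places.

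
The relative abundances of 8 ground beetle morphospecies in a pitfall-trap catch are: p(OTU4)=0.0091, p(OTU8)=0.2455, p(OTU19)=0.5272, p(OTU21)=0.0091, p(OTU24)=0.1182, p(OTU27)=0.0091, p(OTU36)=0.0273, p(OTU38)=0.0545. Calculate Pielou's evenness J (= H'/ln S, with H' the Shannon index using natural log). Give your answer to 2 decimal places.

H' = −Σ pᵢ ln pᵢ = −((-0.0428) + (-0.3448) + (-0.3375) + (-0.0428) + (-0.2524) + (-0.0428) + (-0.0983) + (-0.1586)) = 1.3199 (working shown to 4 dp, full precision carried).
With S = 8 species, ln S = 2.0794, so J = 1.3199/2.0794 = 0.6347, i.e. 0.63 to 2 decimal places.

0.63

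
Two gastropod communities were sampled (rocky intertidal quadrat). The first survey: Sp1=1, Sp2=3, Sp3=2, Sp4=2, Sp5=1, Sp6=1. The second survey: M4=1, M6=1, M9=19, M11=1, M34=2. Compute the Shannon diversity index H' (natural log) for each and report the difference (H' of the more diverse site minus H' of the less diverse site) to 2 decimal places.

The first survey: N=10, proportions 0.1, 0.3, 0.2, 0.2, 0.1, 0.1, giving H' = 1.69574253 (working shown to 8 dp, full precision carried).
The second survey: N=24, proportions 0.04166667, 0.04166667, 0.79166667, 0.04166667, 0.08333333, giving H' = 0.78927737.
Difference = |1.69574253 − 0.78927737| = 0.90646516, i.e. 0.91 to 2 decimal places.

0.91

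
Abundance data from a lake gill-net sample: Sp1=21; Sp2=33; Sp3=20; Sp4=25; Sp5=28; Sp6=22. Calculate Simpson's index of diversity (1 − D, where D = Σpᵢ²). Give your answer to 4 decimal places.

Total N = 21+33+20+25+28+22 = 149, so the proportions are 0.14094, 0.221477, 0.134228, 0.167785, 0.187919, 0.147651 (working shown to 6 dp, full precision carried).
D = 0.14094² + 0.221477² + 0.134228² + 0.167785² + 0.187919² + 0.147651² = 0.019864 + 0.049052 + 0.018017 + 0.028152 + 0.035314 + 0.021801 = 0.172199.
So 1 − D = 0.827801, i.e. 0.8278 to 4 decimal places.

0.8278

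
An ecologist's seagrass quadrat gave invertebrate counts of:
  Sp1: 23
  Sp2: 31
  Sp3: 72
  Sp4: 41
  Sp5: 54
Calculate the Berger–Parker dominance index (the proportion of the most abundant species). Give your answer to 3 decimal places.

Total N = 23+31+72+41+54 = 221, so the proportions are 0.10407, 0.14027, 0.32579, 0.18552, 0.24434 (working shown to 5 dp, full precision carried).
The largest proportion is 0.32579, i.e. d = 0.326 to 3 decimal places.

0.326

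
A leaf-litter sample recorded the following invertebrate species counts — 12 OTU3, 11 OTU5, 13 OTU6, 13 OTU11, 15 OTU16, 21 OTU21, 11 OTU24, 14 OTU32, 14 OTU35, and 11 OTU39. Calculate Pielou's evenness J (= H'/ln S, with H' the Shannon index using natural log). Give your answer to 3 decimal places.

Total N = 12+11+13+13+15+21+11+14+14+11 = 135, so the proportions are 0.08889, 0.08148, 0.0963, 0.0963, 0.11111, 0.15556, 0.08148, 0.1037, 0.1037, 0.08148 (working shown to 5 dp, full precision carried).
H' = −Σ pᵢ ln pᵢ = −((-0.21514) + (-0.20430) + (-0.22536) + (-0.22536) + (-0.24414) + (-0.28945) + (-0.20430) + (-0.23502) + (-0.23502) + (-0.20430)) = 2.28240.
With S = 10 species, ln S = 2.30259, so J = 2.28240/2.30259 = 0.99124, i.e. 0.991 to 3 decimal places.

0.991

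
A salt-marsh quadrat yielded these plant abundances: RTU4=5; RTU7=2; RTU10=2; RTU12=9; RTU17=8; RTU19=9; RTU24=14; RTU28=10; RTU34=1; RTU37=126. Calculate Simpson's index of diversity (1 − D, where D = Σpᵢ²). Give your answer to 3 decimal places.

Total N = 5+2+2+9+8+9+14+10+1+126 = 186, so the proportions are 0.02688, 0.01075, 0.01075, 0.04839, 0.04301, 0.04839, 0.07527, 0.05376, 0.00538, 0.67742 (working shown to 5 dp, full precision carried).
D = 0.02688² + 0.01075² + 0.01075² + 0.04839² + 0.04301² + 0.04839² + 0.07527² + 0.05376² + 0.00538² + 0.67742² = 0.00072 + 0.00012 + 0.00012 + 0.00234 + 0.00185 + 0.00234 + 0.00567 + 0.00289 + 0.00003 + 0.45890 = 0.47497.
So 1 − D = 0.52503, i.e. 0.525 to 3 decimal places.

0.525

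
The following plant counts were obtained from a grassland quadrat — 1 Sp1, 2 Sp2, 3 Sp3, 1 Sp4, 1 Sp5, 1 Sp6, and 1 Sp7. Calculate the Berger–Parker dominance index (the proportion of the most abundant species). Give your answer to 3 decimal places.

Total N = 1+2+3+1+1+1+1 = 10, so the proportions are 0.1, 0.2, 0.3, 0.1, 0.1, 0.1, 0.1 (working shown to 5 dp, full precision carried).
The largest proportion is 0.3, i.e. d = 0.300 to 3 decimal places.

0.300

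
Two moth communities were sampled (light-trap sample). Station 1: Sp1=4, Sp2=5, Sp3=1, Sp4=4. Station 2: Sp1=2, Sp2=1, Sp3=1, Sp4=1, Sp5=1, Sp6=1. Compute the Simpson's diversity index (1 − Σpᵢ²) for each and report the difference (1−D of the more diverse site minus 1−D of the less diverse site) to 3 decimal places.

Station 1: N=14, proportions 0.285714, 0.357143, 0.071429, 0.285714, giving 1−D = 0.704082 (working shown to 6 dp, full precision carried).
Station 2: N=7, proportions 0.285714, 0.142857, 0.142857, 0.142857, 0.142857, 0.142857, giving 1−D = 0.816327.
Difference = |0.704082 − 0.816327| = 0.112245, i.e. 0.112 to 3 decimal places.

0.112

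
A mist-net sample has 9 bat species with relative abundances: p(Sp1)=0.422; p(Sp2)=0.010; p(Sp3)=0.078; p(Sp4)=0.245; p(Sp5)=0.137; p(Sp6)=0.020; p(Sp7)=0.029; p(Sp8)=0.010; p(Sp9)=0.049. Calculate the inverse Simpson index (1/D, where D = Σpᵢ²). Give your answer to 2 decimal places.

3.75

D = 0.422² + 0.01² + 0.078² + 0.245² + 0.137² + 0.02² + 0.029² + 0.01² + 0.049² = 0.178084 + 0.000100 + 0.006084 + 0.060025 + 0.018769 + 0.000400 + 0.000841 + 0.000100 + 0.002401 = 0.266804 (working shown to 6 dp, full precision carried).
So 1/D = 3.7481, i.e. 3.75 to 2 decimal places.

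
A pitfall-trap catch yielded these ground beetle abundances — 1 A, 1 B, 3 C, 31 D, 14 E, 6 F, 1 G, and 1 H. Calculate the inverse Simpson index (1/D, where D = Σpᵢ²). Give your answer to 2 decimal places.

Total N = 1+1+3+31+14+6+1+1 = 58, so the proportions are 0.01724, 0.01724, 0.05172, 0.53448, 0.24138, 0.10345, 0.01724, 0.01724 (working shown to 5 dp, full precision carried).
D = 0.01724² + 0.01724² + 0.05172² + 0.53448² + 0.24138² + 0.10345² + 0.01724² + 0.01724² = 0.00030 + 0.00030 + 0.00268 + 0.28567 + 0.05826 + 0.01070 + 0.00030 + 0.00030 = 0.35850.
So 1/D = 2.7894, i.e. 2.79 to 2 decimal places.

2.79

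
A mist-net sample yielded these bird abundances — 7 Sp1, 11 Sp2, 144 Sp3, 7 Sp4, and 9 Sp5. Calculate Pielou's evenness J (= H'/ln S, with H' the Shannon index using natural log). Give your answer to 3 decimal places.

0.465

Total N = 7+11+144+7+9 = 178, so the proportions are 0.03933, 0.0618, 0.80899, 0.03933, 0.05056 (working shown to 5 dp, full precision carried).
H' = −Σ pᵢ ln pᵢ = −((-0.12725) + (-0.17204) + (-0.17148) + (-0.12725) + (-0.15090)) = 0.74893.
With S = 5 species, ln S = 1.60944, so J = 0.74893/1.60944 = 0.46534, i.e. 0.465 to 3 decimal places.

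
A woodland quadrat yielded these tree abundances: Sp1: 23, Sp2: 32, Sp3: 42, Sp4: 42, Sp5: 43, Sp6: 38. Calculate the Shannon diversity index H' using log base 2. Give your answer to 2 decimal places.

Total N = 23+32+42+42+43+38 = 220, so the proportions are 0.1045, 0.1455, 0.1909, 0.1909, 0.1955, 0.1727 (working shown to 4 dp, full precision carried).
Each pᵢ log₂ pᵢ term: 0.1045×(-3.2578)=-0.3406, 0.1455×(-2.7814)=-0.4046, 0.1909×(-2.3890)=-0.4561, 0.1909×(-2.3890)=-0.4561, 0.1955×(-2.3551)=-0.4603, 0.1727×(-2.5334)=-0.4376.
Sum = -2.5552, so H' = 2.56.

2.56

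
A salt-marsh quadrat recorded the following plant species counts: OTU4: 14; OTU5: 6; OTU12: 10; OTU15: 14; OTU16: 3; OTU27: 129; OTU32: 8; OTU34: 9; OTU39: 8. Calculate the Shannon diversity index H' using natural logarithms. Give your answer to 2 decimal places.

1.37

Total N = 14+6+10+14+3+129+8+9+8 = 201, so the proportions are 0.0697, 0.0299, 0.0498, 0.0697, 0.0149, 0.6418, 0.0398, 0.0448, 0.0398 (working shown to 4 dp, full precision carried).
Each pᵢ ln pᵢ term: 0.0697×(-2.6642)=-0.1856, 0.0299×(-3.5115)=-0.1048, 0.0498×(-3.0007)=-0.1493, 0.0697×(-2.6642)=-0.1856, 0.0149×(-4.2047)=-0.0628, 0.6418×(-0.4435)=-0.2846, 0.0398×(-3.2239)=-0.1283, 0.0448×(-3.1061)=-0.1391, 0.0398×(-3.2239)=-0.1283.
Sum = -1.3683, so H' = 1.37.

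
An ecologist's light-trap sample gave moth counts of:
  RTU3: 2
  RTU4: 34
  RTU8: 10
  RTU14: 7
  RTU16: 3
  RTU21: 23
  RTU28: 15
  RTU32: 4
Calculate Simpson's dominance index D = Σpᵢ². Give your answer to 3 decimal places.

Total N = 2+34+10+7+3+23+15+4 = 98, so the proportions are 0.02041, 0.34694, 0.10204, 0.07143, 0.03061, 0.23469, 0.15306, 0.04082 (working shown to 5 dp, full precision carried).
D = 0.02041² + 0.34694² + 0.10204² + 0.07143² + 0.03061² + 0.23469² + 0.15306² + 0.04082² = 0.00042 + 0.12037 + 0.01041 + 0.00510 + 0.00094 + 0.05508 + 0.02343 + 0.00167 = 0.21741.
To 3 decimal places, D = 0.217.

0.217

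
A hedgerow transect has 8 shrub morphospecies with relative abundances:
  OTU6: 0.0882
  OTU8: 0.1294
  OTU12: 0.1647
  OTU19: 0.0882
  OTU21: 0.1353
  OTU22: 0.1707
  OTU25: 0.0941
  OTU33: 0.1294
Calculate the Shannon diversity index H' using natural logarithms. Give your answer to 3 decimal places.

Each pᵢ ln pᵢ term (working shown to 5 dp, full precision carried): 0.0882×(-2.42815)=-0.21416, 0.1294×(-2.04485)=-0.26460, 0.1647×(-1.80363)=-0.29706, 0.0882×(-2.42815)=-0.21416, 0.1353×(-2.00026)=-0.27064, 0.1707×(-1.76785)=-0.30177, 0.0941×(-2.36340)=-0.22240, 0.1294×(-2.04485)=-0.26460.
Sum = -2.04939, so H' = 2.049.

2.049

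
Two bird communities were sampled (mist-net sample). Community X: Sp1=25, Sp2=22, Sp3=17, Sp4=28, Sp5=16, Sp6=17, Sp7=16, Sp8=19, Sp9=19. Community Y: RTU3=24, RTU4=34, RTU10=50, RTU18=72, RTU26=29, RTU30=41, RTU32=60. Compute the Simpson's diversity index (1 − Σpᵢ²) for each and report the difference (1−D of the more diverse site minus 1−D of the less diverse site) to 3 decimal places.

0.046

Community X: N=179, proportions 0.139665, 0.122905, 0.094972, 0.156425, 0.089385, 0.094972, 0.089385, 0.106145, 0.106145, giving 1−D = 0.884367 (working shown to 6 dp, full precision carried).
Community Y: N=310, proportions 0.077419, 0.109677, 0.16129, 0.232258, 0.093548, 0.132258, 0.193548, giving 1−D = 0.838314.
Difference = |0.884367 − 0.838314| = 0.046053, i.e. 0.046 to 3 decimal places.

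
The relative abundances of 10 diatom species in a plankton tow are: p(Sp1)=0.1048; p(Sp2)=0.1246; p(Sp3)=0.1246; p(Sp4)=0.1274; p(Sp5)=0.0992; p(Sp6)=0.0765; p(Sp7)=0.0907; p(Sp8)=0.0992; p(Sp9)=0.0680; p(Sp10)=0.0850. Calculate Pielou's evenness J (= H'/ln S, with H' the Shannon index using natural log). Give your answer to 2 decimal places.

H' = −Σ pᵢ ln pᵢ = −((-0.2364) + (-0.2595) + (-0.2595) + (-0.2625) + (-0.2292) + (-0.1966) + (-0.2177) + (-0.2292) + (-0.1828) + (-0.2095)) = 2.2830 (working shown to 4 dp, full precision carried).
With S = 10 species, ln S = 2.3026, so J = 2.2830/2.3026 = 0.9915, i.e. 0.99 to 2 decimal places.

0.99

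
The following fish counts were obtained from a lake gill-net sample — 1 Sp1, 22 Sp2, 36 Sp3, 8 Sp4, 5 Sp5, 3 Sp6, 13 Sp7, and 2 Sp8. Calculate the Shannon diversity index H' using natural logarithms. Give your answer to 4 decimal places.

1.6140

Total N = 1+22+36+8+5+3+13+2 = 90, so the proportions are 0.011111, 0.244444, 0.4, 0.088889, 0.055556, 0.033333, 0.144444, 0.022222 (working shown to 6 dp, full precision carried).
Each pᵢ ln pᵢ term: 0.011111×(-4.499810)=-0.049998, 0.244444×(-1.408767)=-0.344365, 0.4×(-0.916291)=-0.366516, 0.088889×(-2.420368)=-0.215144, 0.055556×(-2.890372)=-0.160576, 0.033333×(-3.401197)=-0.113373, 0.144444×(-1.934860)=-0.279480, 0.022222×(-3.806662)=-0.084592.
Sum = -1.614045, so H' = 1.6140.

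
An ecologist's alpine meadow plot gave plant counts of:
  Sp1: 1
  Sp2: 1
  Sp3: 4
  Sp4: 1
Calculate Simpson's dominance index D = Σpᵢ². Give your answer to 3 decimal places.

0.388

Total N = 1+1+4+1 = 7, so the proportions are 0.14286, 0.14286, 0.57143, 0.14286 (working shown to 5 dp, full precision carried).
D = 0.14286² + 0.14286² + 0.57143² + 0.14286² = 0.02041 + 0.02041 + 0.32653 + 0.02041 = 0.38776.
To 3 decimal places, D = 0.388.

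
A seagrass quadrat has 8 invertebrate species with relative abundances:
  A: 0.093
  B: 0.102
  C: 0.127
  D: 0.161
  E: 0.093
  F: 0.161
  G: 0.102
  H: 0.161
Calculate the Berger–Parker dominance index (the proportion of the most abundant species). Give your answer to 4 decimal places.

0.1610

The largest proportion is 0.161, i.e. d = 0.1610 to 4 decimal places.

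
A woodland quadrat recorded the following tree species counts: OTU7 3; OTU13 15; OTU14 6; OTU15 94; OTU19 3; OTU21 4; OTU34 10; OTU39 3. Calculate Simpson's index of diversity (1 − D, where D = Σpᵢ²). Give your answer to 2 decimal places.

Total N = 3+15+6+94+3+4+10+3 = 138, so the proportions are 0.0217, 0.1087, 0.0435, 0.6812, 0.0217, 0.029, 0.0725, 0.0217 (working shown to 4 dp, full precision carried).
D = 0.0217² + 0.1087² + 0.0435² + 0.6812² + 0.0217² + 0.029² + 0.0725² + 0.0217² = 0.0005 + 0.0118 + 0.0019 + 0.4640 + 0.0005 + 0.0008 + 0.0053 + 0.0005 = 0.4852.
So 1 − D = 0.5148, i.e. 0.51 to 2 decimal places.

0.51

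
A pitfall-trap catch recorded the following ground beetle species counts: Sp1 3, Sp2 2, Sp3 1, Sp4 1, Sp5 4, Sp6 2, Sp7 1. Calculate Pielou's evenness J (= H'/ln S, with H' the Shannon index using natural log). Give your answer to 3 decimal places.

Total N = 3+2+1+1+4+2+1 = 14, so the proportions are 0.21429, 0.14286, 0.07143, 0.07143, 0.28571, 0.14286, 0.07143 (working shown to 5 dp, full precision carried).
H' = −Σ pᵢ ln pᵢ = −((-0.33010) + (-0.27799) + (-0.18850) + (-0.18850) + (-0.35793) + (-0.27799) + (-0.18850)) = 1.80951.
With S = 7 species, ln S = 1.94591, so J = 1.80951/1.94591 = 0.92991, i.e. 0.930 to 3 decimal places.

0.930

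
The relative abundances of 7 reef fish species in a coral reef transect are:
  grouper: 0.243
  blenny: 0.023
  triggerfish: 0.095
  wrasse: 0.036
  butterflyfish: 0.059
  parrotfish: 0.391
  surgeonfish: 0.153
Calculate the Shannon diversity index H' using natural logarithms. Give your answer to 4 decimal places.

1.5952

Each pᵢ ln pᵢ term (working shown to 6 dp, full precision carried): 0.243×(-1.414694)=-0.343771, 0.023×(-3.772261)=-0.086762, 0.095×(-2.353878)=-0.223618, 0.036×(-3.324236)=-0.119673, 0.059×(-2.830218)=-0.166983, 0.391×(-0.939048)=-0.367168, 0.153×(-1.877317)=-0.287230.
Sum = -1.595204, so H' = 1.5952.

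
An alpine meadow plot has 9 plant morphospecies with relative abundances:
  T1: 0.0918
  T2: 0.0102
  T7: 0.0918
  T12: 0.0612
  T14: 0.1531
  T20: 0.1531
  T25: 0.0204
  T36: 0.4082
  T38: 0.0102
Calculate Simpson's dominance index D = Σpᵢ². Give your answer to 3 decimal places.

0.235

D = 0.0918² + 0.0102² + 0.0918² + 0.0612² + 0.1531² + 0.1531² + 0.0204² + 0.4082² + 0.0102² = 0.00843 + 0.00010 + 0.00843 + 0.00375 + 0.02344 + 0.02344 + 0.00042 + 0.16663 + 0.00010 = 0.23473 (working shown to 5 dp, full precision carried).
To 3 decimal places, D = 0.235.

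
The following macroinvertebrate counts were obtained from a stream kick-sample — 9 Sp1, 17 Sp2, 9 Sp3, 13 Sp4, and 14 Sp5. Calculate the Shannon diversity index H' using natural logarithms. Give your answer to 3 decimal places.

1.579

Total N = 9+17+9+13+14 = 62, so the proportions are 0.14516, 0.27419, 0.14516, 0.20968, 0.22581 (working shown to 5 dp, full precision carried).
Each pᵢ ln pᵢ term: 0.14516×(-1.92991)=-0.28015, 0.27419×(-1.29392)=-0.35478, 0.14516×(-1.92991)=-0.28015, 0.20968×(-1.56219)=-0.32755, 0.22581×(-1.48808)=-0.33602.
Sum = -1.57865, so H' = 1.579.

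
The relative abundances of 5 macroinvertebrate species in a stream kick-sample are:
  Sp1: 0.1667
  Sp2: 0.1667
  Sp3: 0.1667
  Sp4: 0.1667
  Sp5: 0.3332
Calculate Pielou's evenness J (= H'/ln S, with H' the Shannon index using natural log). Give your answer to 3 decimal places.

H' = −Σ pᵢ ln pᵢ = −((-0.29865) + (-0.29865) + (-0.29865) + (-0.29865) + (-0.36619)) = 1.56080 (working shown to 5 dp, full precision carried).
With S = 5 species, ln S = 1.60944, so J = 1.56080/1.60944 = 0.96978, i.e. 0.970 to 3 decimal places.

0.970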